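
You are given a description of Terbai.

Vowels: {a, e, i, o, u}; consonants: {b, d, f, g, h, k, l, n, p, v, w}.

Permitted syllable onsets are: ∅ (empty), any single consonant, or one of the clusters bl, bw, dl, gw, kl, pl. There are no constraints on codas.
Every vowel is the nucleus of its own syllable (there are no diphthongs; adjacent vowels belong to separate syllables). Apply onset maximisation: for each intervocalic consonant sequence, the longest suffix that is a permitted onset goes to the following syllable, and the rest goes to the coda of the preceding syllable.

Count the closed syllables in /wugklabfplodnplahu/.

3

The vowels are u, a, o, a, u — 5 nuclei, so 5 syllables.
V1 /u/ – V2 /a/: /gkl/; trying suffixes from longest down, /kl/ is the first permitted one, so coda /g/ | onset /kl/.
V2 /a/ – V3 /o/: /bfpl/; trying suffixes from longest down, /pl/ is the first permitted one, so coda /bf/ | onset /pl/.
V3 /o/ – V4 /a/: /dnpl/ — longest licit onset from the right is /pl/, leaving /dn/ as coda.
V4 /a/ – V5 /u/: just /h/ — single C goes to the following onset.
So the parse is wug.klabf.plodn.pla.hu.
Classifying each syllable: /wug/ (closed), /klabf/ (closed), /plodn/ (closed), /pla/ (open), /hu/ (open).
Closed syllables: 3.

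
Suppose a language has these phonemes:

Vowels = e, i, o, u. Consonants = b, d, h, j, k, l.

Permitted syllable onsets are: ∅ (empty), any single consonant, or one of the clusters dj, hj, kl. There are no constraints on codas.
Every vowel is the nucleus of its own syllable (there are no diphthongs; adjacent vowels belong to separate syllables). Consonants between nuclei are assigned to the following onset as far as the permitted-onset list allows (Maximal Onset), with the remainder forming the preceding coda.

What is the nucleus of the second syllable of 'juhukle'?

Vowels present: u, u, e; each is a nucleus, giving 3 syllables.
The second nucleus (vowel 2 from the left) is /u/.

u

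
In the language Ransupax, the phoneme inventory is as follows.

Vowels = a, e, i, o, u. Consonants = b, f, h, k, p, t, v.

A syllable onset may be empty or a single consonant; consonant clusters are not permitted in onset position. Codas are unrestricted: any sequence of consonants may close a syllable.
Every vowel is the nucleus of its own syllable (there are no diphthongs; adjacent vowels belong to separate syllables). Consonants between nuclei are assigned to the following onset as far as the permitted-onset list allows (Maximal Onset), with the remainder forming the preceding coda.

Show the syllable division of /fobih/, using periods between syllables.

Nuclei (vowels): o, i → 2 syllables.
/o…i/ gap (V1→V2): /b/ is a single consonant, so it becomes the next onset.

fo.bih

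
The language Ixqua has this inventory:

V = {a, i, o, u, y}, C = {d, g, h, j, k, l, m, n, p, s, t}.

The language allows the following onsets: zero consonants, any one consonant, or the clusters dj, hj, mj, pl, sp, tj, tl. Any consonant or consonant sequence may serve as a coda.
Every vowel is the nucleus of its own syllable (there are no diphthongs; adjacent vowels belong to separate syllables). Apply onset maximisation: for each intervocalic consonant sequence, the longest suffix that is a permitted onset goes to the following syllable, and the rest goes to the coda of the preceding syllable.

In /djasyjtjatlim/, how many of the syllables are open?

The vowels are a, y, a, i — 4 nuclei, so 4 syllables.
V1 /a/ – V2 /y/: /s/ → onset of the next syllable (single consonants are always licit onsets).
V2 /y/ – V3 /a/: /jtj/ — longest licit onset from the right is /tj/, leaving /j/ as coda.
V3 /a/ – V4 /i/: /tl/ — entire cluster is a permitted onset → onset /tl/, coda ∅.
Putting it together: dja.syj.tja.tlim.
Classifying each syllable: /dja/ (open), /syj/ (closed), /tja/ (open), /tlim/ (closed).
Open syllables: 2.

2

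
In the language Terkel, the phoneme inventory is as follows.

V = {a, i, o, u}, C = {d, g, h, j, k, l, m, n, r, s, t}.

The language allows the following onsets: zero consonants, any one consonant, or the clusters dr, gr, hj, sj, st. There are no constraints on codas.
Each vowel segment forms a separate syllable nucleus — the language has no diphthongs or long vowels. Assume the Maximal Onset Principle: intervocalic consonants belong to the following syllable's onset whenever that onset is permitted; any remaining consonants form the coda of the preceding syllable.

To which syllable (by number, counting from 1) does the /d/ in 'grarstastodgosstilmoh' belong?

3

Nuclei (vowels): a, a, o, o, i, o → 6 syllables.
Between /a/ (V1) and /a/ (V2): cluster /rst/ — the longest permitted-onset suffix is /st/; onset = /st/, preceding coda = /r/.
Between /a/ (V2) and /o/ (V3): cluster /st/ — /st/ is itself a permitted onset, so the whole cluster goes right; preceding coda = ∅.
Between /o/ (V3) and /o/ (V4): /dg/ splits as /d/ + /g/ (/g/ is the longest suffix that is a licit onset).
Between /o/ (V4) and /i/ (V5): /sst/; trying suffixes from longest down, /st/ is the first permitted one, so coda /s/ | onset /st/.
Between /i/ (V5) and /o/ (V6): /lm/ splits as /l/ + /m/ (/m/ is the longest suffix that is a licit onset).
Putting it together: grar.sta.stod.gos.stil.moh.
The /d/ is in the coda of syllable 3 (/stod/).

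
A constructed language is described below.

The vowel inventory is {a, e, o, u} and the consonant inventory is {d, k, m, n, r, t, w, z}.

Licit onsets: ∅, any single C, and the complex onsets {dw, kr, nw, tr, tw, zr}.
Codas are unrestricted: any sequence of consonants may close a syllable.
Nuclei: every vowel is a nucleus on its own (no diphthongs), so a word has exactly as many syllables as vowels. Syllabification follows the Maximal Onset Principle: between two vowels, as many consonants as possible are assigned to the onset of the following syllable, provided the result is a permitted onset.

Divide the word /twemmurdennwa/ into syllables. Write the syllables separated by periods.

twem.mur.den.nwa

Vowels present: e, u, e, a; each is a nucleus, giving 4 syllables.
Between /e/ (V1) and /u/ (V2): /mm/; trying suffixes from longest down, /m/ is the first permitted one, so coda /m/ | onset /m/.
Between /u/ (V2) and /e/ (V3): /rd/; trying suffixes from longest down, /d/ is the first permitted one, so coda /r/ | onset /d/.
Between /e/ (V3) and /a/ (V4): /nnw/ — longest licit onset from the right is /nw/, leaving /n/ as coda.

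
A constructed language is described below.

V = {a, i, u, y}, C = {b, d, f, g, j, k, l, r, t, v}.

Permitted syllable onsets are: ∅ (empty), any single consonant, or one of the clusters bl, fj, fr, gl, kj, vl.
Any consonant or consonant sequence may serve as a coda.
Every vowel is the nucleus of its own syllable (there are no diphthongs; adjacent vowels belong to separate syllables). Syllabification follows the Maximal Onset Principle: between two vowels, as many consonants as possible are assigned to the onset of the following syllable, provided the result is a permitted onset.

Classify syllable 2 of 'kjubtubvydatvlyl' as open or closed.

closed

Vowels present: u, u, y, a, y; each is a nucleus, giving 5 syllables.
Between /u/ (V1) and /u/ (V2): /bt/ splits as /b/ + /t/ (/t/ is the longest suffix that is a licit onset).
Between /u/ (V2) and /y/ (V3): cluster /bv/ — the longest permitted-onset suffix is /v/; onset = /v/, preceding coda = /b/.
Between /y/ (V3) and /a/ (V4): /d/ → onset of the next syllable (single consonants are always licit onsets).
Between /a/ (V4) and /y/ (V5): /tvl/ — longest licit onset from the right is /vl/, leaving /t/ as coda.
Syllabification: kjub.tub.vy.dat.vlyl.
Syllable 2 is /tub/ with coda /b/, so it is closed.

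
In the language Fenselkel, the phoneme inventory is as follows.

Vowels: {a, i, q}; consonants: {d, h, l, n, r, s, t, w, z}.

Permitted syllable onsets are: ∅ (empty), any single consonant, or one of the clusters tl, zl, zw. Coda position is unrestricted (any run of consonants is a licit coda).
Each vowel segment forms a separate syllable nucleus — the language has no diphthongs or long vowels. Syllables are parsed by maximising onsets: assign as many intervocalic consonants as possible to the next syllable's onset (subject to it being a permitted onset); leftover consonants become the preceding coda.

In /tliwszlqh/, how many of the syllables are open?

0

The vowels are i, q — 2 nuclei, so 2 syllables.
V1 /i/ – V2 /q/: cluster /wszl/ — the longest permitted-onset suffix is /zl/; onset = /zl/, preceding coda = /ws/.
Result: tliws.zlqh.
Classifying each syllable: /tliws/ (closed), /zlqh/ (closed).
Open syllables: 0.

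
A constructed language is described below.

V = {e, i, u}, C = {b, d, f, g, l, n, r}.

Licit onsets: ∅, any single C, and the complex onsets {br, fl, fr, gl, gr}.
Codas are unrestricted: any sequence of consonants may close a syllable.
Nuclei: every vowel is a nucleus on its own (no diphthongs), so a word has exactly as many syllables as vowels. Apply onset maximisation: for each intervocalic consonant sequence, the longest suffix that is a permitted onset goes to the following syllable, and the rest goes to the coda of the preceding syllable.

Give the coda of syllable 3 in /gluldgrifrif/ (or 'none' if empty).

f

Vowels present: u, i, i; each is a nucleus, giving 3 syllables.
V1 /u/ – V2 /i/: /ldgr/; trying suffixes from longest down, /gr/ is the first permitted one, so coda /ld/ | onset /gr/.
V2 /i/ – V3 /i/: /fr/ is a licit onset in full, so it all attaches to the next syllable.
Syllabification: gluld.gri.frif.
Syllable 3 is /frif/: onset /fr/, nucleus /i/, coda /f/.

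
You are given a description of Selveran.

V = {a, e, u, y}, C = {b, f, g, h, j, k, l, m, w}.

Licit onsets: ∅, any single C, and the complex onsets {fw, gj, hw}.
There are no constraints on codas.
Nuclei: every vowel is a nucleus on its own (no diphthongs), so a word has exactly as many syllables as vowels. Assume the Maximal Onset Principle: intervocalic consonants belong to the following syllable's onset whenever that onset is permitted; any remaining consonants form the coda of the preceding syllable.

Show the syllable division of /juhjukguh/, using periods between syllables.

juh.juk.guh

Vowels present: u, u, u; each is a nucleus, giving 3 syllables.
Between /u/ (V1) and /u/ (V2): cluster /hj/ — the longest permitted-onset suffix is /j/; onset = /j/, preceding coda = /h/.
Between /u/ (V2) and /u/ (V3): cluster /kg/ — the longest permitted-onset suffix is /g/; onset = /g/, preceding coda = /k/.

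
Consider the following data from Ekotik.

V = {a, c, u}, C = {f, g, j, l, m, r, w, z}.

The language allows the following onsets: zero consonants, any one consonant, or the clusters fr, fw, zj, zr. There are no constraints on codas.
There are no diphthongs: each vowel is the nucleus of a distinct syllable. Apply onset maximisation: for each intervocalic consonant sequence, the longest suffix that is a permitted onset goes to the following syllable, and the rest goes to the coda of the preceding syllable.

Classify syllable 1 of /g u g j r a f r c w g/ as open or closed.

closed

Nuclei (vowels): u, a, c → 3 syllables.
Between /u/ (V1) and /a/ (V2): cluster /gjr/ — the longest permitted-onset suffix is /r/; onset = /r/, preceding coda = /gj/.
Between /a/ (V2) and /c/ (V3): /fr/ — entire cluster is a permitted onset → onset /fr/, coda ∅.
Syllabification: gugj.ra.frcwg.
Syllable 1 is /gugj/ with coda /gj/, so it is closed.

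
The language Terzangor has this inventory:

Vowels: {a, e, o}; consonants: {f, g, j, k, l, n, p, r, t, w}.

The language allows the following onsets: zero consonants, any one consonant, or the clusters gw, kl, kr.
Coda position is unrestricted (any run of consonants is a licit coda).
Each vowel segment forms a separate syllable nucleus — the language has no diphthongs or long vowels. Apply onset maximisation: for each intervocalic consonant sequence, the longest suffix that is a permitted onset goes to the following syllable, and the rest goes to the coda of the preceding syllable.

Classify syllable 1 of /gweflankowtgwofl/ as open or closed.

closed

Vowels present: e, a, o, o; each is a nucleus, giving 4 syllables.
Between /e/ (V1) and /a/ (V2): /fl/; trying suffixes from longest down, /l/ is the first permitted one, so coda /f/ | onset /l/.
Between /a/ (V2) and /o/ (V3): /nk/ splits as /n/ + /k/ (/k/ is the longest suffix that is a licit onset).
Between /o/ (V3) and /o/ (V4): /wtgw/ — longest licit onset from the right is /gw/, leaving /wt/ as coda.
Result: gwef.lan.kowt.gwofl.
Syllable 1 is /gwef/ with coda /f/, so it is closed.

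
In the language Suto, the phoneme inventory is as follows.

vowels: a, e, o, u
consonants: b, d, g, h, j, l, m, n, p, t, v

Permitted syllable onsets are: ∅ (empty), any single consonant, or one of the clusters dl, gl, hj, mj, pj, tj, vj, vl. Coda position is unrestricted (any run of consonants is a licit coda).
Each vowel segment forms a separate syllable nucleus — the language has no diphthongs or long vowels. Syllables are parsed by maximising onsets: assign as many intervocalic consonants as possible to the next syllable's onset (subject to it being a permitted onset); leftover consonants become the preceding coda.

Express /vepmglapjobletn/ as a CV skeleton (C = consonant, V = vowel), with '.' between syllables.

Vowels present: e, a, o, e; each is a nucleus, giving 4 syllables.
/e…a/ gap (V1→V2): /pmgl/ splits as /pm/ + /gl/ (/gl/ is the longest suffix that is a licit onset).
/a…o/ gap (V2→V3): cluster /pj/ — /pj/ is itself a permitted onset, so the whole cluster goes right; preceding coda = ∅.
/o…e/ gap (V3→V4): cluster /bl/ — the longest permitted-onset suffix is /l/; onset = /l/, preceding coda = /b/.
Putting it together: vepm.gla.pjob.letn.
Mapping each syllable to C/V: /vepm/ → CVCC, /gla/ → CCV, /pjob/ → CCVC, /letn/ → CVCC.

CVCC.CCV.CCVC.CVCC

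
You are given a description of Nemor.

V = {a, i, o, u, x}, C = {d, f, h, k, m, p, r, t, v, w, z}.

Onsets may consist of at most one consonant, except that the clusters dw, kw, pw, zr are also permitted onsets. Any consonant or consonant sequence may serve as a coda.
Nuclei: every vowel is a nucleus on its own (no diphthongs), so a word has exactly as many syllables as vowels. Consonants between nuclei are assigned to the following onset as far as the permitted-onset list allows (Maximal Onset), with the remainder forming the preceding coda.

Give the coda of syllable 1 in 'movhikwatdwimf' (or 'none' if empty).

Nuclei (vowels): o, i, a, i → 4 syllables.
Between /o/ (V1) and /i/ (V2): /vh/ — longest licit onset from the right is /h/, leaving /v/ as coda.
Between /i/ (V2) and /a/ (V3): /kw/ — entire cluster is a permitted onset → onset /kw/, coda ∅.
Between /a/ (V3) and /i/ (V4): /tdw/ splits as /t/ + /dw/ (/dw/ is the longest suffix that is a licit onset).
Syllabification: mov.hi.kwat.dwimf.
Syllable 1 is /mov/: onset /m/, nucleus /o/, coda /v/.

v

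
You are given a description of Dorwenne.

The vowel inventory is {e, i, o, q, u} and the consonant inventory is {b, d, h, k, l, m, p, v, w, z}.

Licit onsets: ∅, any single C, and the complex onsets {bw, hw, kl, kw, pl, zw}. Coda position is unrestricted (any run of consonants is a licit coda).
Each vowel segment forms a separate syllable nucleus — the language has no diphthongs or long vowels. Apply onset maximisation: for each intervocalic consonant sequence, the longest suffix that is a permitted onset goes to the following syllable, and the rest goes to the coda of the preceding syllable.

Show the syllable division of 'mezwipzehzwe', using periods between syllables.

me.zwip.zeh.zwe

Nuclei (vowels): e, i, e, e → 4 syllables.
/e…i/ gap (V1→V2): /zw/ — entire cluster is a permitted onset → onset /zw/, coda ∅.
/i…e/ gap (V2→V3): /pz/ splits as /p/ + /z/ (/z/ is the longest suffix that is a licit onset).
/e…e/ gap (V3→V4): /hzw/; trying suffixes from longest down, /zw/ is the first permitted one, so coda /h/ | onset /zw/.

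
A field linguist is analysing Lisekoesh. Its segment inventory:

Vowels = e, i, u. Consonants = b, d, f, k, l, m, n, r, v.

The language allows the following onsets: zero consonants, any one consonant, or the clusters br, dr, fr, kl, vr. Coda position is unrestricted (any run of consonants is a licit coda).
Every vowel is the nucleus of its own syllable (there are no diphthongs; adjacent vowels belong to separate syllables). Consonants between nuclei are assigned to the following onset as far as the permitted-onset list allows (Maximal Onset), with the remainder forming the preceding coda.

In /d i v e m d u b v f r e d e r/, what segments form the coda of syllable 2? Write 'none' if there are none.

Vowels present: i, e, u, e, e; each is a nucleus, giving 5 syllables.
Between /i/ (V1) and /e/ (V2): /v/ → onset of the next syllable (single consonants are always licit onsets).
Between /e/ (V2) and /u/ (V3): /md/ — longest licit onset from the right is /d/, leaving /m/ as coda.
Between /u/ (V3) and /e/ (V4): /bvfr/; trying suffixes from longest down, /fr/ is the first permitted one, so coda /bv/ | onset /fr/.
Between /e/ (V4) and /e/ (V5): /d/ is a single consonant, so it becomes the next onset.
Result: di.vem.dubv.fre.der.
Syllable 2 is /vem/: onset /v/, nucleus /e/, coda /m/.

m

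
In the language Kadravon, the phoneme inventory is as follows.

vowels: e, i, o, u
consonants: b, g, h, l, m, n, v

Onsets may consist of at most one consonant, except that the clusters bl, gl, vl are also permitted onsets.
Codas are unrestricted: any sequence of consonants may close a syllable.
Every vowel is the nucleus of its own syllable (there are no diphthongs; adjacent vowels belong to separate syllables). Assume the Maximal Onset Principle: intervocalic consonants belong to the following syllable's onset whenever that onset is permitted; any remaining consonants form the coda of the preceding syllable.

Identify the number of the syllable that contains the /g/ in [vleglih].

2

Vowels present: e, i; each is a nucleus, giving 2 syllables.
/e…i/ gap (V1→V2): cluster /gl/ — /gl/ is itself a permitted onset, so the whole cluster goes right; preceding coda = ∅.
Result: vle.glih.
The /g/ is in the onset of syllable 2 (/glih/).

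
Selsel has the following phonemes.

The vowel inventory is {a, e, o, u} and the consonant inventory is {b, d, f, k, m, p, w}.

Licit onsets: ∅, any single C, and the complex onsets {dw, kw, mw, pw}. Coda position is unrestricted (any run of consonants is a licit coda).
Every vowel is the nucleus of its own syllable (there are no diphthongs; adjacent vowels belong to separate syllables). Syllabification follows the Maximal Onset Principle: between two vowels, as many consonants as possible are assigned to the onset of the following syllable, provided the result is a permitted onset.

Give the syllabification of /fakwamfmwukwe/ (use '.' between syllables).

fa.kwamf.mwu.kwe

Nuclei (vowels): a, a, u, e → 4 syllables.
Between /a/ (V1) and /a/ (V2): /kw/ is a licit onset in full, so it all attaches to the next syllable.
Between /a/ (V2) and /u/ (V3): /mfmw/ splits as /mf/ + /mw/ (/mw/ is the longest suffix that is a licit onset).
Between /u/ (V3) and /e/ (V4): /kw/ is a licit onset in full, so it all attaches to the next syllable.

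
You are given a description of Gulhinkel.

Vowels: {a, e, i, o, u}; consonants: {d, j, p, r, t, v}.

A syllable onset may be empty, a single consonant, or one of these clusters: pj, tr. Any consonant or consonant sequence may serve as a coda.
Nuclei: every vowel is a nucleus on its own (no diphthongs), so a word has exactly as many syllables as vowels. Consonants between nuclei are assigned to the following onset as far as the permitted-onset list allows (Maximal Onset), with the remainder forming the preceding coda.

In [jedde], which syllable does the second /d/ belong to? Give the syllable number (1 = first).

Vowels present: e, e; each is a nucleus, giving 2 syllables.
/e…e/ gap (V1→V2): cluster /dd/ — the longest permitted-onset suffix is /d/; onset = /d/, preceding coda = /d/.
So the parse is jed.de.
The second /d/ is in the onset of syllable 2 (/de/).

2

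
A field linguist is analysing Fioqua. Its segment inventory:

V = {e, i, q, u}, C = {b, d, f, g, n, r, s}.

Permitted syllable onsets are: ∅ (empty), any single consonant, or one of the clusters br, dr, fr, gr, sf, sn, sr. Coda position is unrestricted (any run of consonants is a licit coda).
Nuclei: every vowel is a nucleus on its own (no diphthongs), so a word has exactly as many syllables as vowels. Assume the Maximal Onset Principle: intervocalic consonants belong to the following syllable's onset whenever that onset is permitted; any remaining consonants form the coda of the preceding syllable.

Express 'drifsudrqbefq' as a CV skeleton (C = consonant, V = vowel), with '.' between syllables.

Nuclei (vowels): i, u, q, e, q → 5 syllables.
/i…u/ gap (V1→V2): /fs/ splits as /f/ + /s/ (/s/ is the longest suffix that is a licit onset).
/u…q/ gap (V2→V3): /dr/ is a licit onset in full, so it all attaches to the next syllable.
/q…e/ gap (V3→V4): /b/ is a single consonant, so it becomes the next onset.
/e…q/ gap (V4→V5): /f/ is a single consonant, so it becomes the next onset.
Result: drif.su.drq.be.fq.
Mapping each syllable to C/V: /drif/ → CCVC, /su/ → CV, /drq/ → CCV, /be/ → CV, /fq/ → CV.

CCVC.CV.CCV.CV.CV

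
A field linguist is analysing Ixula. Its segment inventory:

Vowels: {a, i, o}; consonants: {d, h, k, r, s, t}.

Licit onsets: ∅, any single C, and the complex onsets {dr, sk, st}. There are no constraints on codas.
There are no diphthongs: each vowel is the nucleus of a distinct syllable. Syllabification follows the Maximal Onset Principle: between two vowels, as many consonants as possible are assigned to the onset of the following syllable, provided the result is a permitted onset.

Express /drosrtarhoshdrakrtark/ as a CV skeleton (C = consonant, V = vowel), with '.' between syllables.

The vowels are o, a, o, a, a — 5 nuclei, so 5 syllables.
Between /o/ (V1) and /a/ (V2): /srt/ — longest licit onset from the right is /t/, leaving /sr/ as coda.
Between /a/ (V2) and /o/ (V3): /rh/; trying suffixes from longest down, /h/ is the first permitted one, so coda /r/ | onset /h/.
Between /o/ (V3) and /a/ (V4): /shdr/; trying suffixes from longest down, /dr/ is the first permitted one, so coda /sh/ | onset /dr/.
Between /a/ (V4) and /a/ (V5): /krt/; trying suffixes from longest down, /t/ is the first permitted one, so coda /kr/ | onset /t/.
Result: drosr.tar.hosh.drakr.tark.
Mapping each syllable to C/V: /drosr/ → CCVCC, /tar/ → CVC, /hosh/ → CVCC, /drakr/ → CCVCC, /tark/ → CVCC.

CCVCC.CVC.CVCC.CCVCC.CVCC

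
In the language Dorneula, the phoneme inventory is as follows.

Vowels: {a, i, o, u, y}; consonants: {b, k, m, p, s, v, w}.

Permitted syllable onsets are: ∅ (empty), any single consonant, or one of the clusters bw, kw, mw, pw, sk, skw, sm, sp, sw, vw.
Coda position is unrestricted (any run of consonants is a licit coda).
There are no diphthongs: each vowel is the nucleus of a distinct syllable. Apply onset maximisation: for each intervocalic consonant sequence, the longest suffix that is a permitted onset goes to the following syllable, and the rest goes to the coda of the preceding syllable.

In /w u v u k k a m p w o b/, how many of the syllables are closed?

Vowels present: u, u, a, o; each is a nucleus, giving 4 syllables.
/u…u/ gap (V1→V2): just /v/ — single C goes to the following onset.
/u…a/ gap (V2→V3): /kk/ — longest licit onset from the right is /k/, leaving /k/ as coda.
/a…o/ gap (V3→V4): /mpw/ — longest licit onset from the right is /pw/, leaving /m/ as coda.
So the parse is wu.vuk.kam.pwob.
Classifying each syllable: /wu/ (open), /vuk/ (closed), /kam/ (closed), /pwob/ (closed).
Closed syllables: 3.

3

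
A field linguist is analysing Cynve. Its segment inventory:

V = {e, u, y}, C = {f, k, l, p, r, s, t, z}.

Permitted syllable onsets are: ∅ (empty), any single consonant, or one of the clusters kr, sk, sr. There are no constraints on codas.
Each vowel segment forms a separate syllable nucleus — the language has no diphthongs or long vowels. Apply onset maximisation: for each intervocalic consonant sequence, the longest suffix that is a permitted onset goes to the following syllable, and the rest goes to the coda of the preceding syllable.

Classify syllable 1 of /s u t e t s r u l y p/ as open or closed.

The vowels are u, e, u, y — 4 nuclei, so 4 syllables.
V1 /u/ – V2 /e/: /t/ is a single consonant, so it becomes the next onset.
V2 /e/ – V3 /u/: /tsr/ splits as /t/ + /sr/ (/sr/ is the longest suffix that is a licit onset).
V3 /u/ – V4 /y/: just /l/ — single C goes to the following onset.
Syllabification: su.tet.sru.lyp.
Syllable 1 is /su/; it ends in its nucleus with no coda, so it is open.

open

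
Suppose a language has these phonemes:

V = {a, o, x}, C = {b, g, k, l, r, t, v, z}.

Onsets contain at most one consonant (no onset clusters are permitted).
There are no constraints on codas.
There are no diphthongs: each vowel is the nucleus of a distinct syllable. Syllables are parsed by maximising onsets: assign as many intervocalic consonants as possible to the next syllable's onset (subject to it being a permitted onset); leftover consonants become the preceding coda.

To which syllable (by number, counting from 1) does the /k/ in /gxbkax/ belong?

Vowels present: x, a, x; each is a nucleus, giving 3 syllables.
σ1/σ2 boundary: cluster /bk/ — the longest permitted-onset suffix is /k/; onset = /k/, preceding coda = /b/.
σ2/σ3 boundary: no consonants, so the boundary falls immediately after /a/.
Putting it together: gxb.ka.x.
The /k/ is in the onset of syllable 2 (/ka/).

2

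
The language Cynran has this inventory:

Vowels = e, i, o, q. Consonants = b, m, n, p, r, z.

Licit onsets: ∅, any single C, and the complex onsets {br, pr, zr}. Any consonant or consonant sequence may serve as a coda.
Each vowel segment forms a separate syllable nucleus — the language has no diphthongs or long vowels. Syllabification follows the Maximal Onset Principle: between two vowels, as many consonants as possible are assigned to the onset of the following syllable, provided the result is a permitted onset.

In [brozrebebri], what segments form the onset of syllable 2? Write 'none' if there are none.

Vowels present: o, e, e, i; each is a nucleus, giving 4 syllables.
V1 /o/ – V2 /e/: /zr/ is a licit onset in full, so it all attaches to the next syllable.
V2 /e/ – V3 /e/: just /b/ — single C goes to the following onset.
V3 /e/ – V4 /i/: cluster /br/ — /br/ is itself a permitted onset, so the whole cluster goes right; preceding coda = ∅.
So the parse is bro.zre.be.bri.
Syllable 2 is /zre/: onset /zr/, nucleus /e/, coda ∅.

zr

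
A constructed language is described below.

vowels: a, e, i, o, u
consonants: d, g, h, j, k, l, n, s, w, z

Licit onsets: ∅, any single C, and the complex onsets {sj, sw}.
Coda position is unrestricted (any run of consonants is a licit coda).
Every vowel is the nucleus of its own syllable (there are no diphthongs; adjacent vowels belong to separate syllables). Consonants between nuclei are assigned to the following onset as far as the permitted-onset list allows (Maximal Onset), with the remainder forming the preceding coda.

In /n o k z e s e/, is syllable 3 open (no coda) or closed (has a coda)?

open

The vowels are o, e, e — 3 nuclei, so 3 syllables.
σ1/σ2 boundary: /kz/ splits as /k/ + /z/ (/z/ is the longest suffix that is a licit onset).
σ2/σ3 boundary: /s/ → onset of the next syllable (single consonants are always licit onsets).
Result: nok.ze.se.
Syllable 3 is /se/; it ends in its nucleus with no coda, so it is open.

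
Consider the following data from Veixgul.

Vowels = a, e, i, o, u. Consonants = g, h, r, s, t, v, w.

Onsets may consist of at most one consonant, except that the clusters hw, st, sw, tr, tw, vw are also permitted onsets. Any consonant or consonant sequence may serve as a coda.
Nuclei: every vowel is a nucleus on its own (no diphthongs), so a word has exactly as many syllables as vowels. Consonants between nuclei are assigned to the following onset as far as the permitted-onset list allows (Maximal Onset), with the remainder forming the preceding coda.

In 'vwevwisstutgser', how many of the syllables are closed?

Nuclei (vowels): e, i, u, e → 4 syllables.
σ1/σ2 boundary: cluster /vw/ — /vw/ is itself a permitted onset, so the whole cluster goes right; preceding coda = ∅.
σ2/σ3 boundary: /sst/ splits as /s/ + /st/ (/st/ is the longest suffix that is a licit onset).
σ3/σ4 boundary: cluster /tgs/ — the longest permitted-onset suffix is /s/; onset = /s/, preceding coda = /tg/.
Putting it together: vwe.vwis.stutg.ser.
Classifying each syllable: /vwe/ (open), /vwis/ (closed), /stutg/ (closed), /ser/ (closed).
Closed syllables: 3.

3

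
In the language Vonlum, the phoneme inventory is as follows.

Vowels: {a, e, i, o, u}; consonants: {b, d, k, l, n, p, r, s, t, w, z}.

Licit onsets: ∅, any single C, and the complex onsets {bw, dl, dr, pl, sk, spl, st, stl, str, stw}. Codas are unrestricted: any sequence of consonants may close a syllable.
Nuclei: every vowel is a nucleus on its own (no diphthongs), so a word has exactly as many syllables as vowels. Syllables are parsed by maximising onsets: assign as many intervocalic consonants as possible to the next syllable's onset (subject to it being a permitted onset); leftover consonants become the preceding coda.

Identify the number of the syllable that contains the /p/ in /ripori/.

The vowels are i, o, i — 3 nuclei, so 3 syllables.
/i…o/ gap (V1→V2): /p/ is a single consonant, so it becomes the next onset.
/o…i/ gap (V2→V3): /r/ → onset of the next syllable (single consonants are always licit onsets).
Result: ri.po.ri.
The /p/ is in the onset of syllable 2 (/po/).

2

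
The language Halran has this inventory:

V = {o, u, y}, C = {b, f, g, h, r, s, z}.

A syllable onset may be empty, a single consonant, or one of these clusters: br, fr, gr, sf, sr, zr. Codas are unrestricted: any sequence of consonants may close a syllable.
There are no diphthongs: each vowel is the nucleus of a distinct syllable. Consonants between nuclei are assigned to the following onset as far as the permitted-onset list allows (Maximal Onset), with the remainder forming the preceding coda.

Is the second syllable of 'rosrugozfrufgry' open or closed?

Nuclei (vowels): o, u, o, u, y → 5 syllables.
σ1/σ2 boundary: /sr/ — entire cluster is a permitted onset → onset /sr/, coda ∅.
σ2/σ3 boundary: just /g/ — single C goes to the following onset.
σ3/σ4 boundary: /zfr/; trying suffixes from longest down, /fr/ is the first permitted one, so coda /z/ | onset /fr/.
σ4/σ5 boundary: /fgr/; trying suffixes from longest down, /gr/ is the first permitted one, so coda /f/ | onset /gr/.
Result: ro.sru.goz.fruf.gry.
Syllable 2 is /sru/; it ends in its nucleus with no coda, so it is open.

open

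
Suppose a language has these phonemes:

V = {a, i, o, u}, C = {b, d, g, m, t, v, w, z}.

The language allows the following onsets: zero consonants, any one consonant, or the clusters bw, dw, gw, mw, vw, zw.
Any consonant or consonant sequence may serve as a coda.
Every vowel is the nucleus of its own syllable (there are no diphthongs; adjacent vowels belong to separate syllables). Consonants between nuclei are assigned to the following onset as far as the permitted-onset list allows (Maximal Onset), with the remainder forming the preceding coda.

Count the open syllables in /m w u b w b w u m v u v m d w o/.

The vowels are u, u, u, o — 4 nuclei, so 4 syllables.
/u…u/ gap (V1→V2): /bwbw/ — longest licit onset from the right is /bw/, leaving /bw/ as coda.
/u…u/ gap (V2→V3): /mv/ splits as /m/ + /v/ (/v/ is the longest suffix that is a licit onset).
/u…o/ gap (V3→V4): cluster /vmdw/ — the longest permitted-onset suffix is /dw/; onset = /dw/, preceding coda = /vm/.
Syllabification: mwubw.bwum.vuvm.dwo.
Classifying each syllable: /mwubw/ (closed), /bwum/ (closed), /vuvm/ (closed), /dwo/ (open).
Open syllables: 1.

1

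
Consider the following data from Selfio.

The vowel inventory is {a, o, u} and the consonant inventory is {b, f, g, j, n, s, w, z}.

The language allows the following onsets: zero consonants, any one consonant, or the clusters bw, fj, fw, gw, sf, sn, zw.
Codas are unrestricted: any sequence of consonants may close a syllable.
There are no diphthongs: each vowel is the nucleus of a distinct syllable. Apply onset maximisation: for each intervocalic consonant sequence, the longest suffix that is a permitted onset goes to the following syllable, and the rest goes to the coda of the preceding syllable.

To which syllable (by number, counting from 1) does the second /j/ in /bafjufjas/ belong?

3

Vowels present: a, u, a; each is a nucleus, giving 3 syllables.
Between /a/ (V1) and /u/ (V2): /fj/ — entire cluster is a permitted onset → onset /fj/, coda ∅.
Between /u/ (V2) and /a/ (V3): /fj/ is a licit onset in full, so it all attaches to the next syllable.
Putting it together: ba.fju.fjas.
The second /j/ is in the onset of syllable 3 (/fjas/).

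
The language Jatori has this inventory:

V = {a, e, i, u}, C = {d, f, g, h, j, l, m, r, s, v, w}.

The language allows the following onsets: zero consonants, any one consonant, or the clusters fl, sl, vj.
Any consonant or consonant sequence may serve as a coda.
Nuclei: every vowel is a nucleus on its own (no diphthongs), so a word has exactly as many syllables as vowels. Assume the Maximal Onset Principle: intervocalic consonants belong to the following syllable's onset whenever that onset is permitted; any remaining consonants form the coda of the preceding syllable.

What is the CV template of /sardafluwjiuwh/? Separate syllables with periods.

CVC.CV.CCVC.CV.VCC

Vowels present: a, a, u, i, u; each is a nucleus, giving 5 syllables.
V1 /a/ – V2 /a/: /rd/ — longest licit onset from the right is /d/, leaving /r/ as coda.
V2 /a/ – V3 /u/: cluster /fl/ — /fl/ is itself a permitted onset, so the whole cluster goes right; preceding coda = ∅.
V3 /u/ – V4 /i/: /wj/; trying suffixes from longest down, /j/ is the first permitted one, so coda /w/ | onset /j/.
V4 /i/ – V5 /u/: nothing intervenes; syllable break is V.V.
Syllabification: sar.da.fluw.ji.uwh.
Mapping each syllable to C/V: /sar/ → CVC, /da/ → CV, /fluw/ → CCVC, /ji/ → CV, /uwh/ → VCC.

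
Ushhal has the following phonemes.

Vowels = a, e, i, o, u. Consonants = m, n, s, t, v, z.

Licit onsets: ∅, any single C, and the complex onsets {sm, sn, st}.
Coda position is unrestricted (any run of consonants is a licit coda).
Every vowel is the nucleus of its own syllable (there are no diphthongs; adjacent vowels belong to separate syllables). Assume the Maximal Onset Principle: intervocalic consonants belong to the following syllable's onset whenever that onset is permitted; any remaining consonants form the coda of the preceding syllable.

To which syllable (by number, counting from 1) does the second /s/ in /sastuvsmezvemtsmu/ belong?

The vowels are a, u, e, e, u — 5 nuclei, so 5 syllables.
V1 /a/ – V2 /u/: /st/ is a licit onset in full, so it all attaches to the next syllable.
V2 /u/ – V3 /e/: /vsm/ splits as /v/ + /sm/ (/sm/ is the longest suffix that is a licit onset).
V3 /e/ – V4 /e/: /zv/; trying suffixes from longest down, /v/ is the first permitted one, so coda /z/ | onset /v/.
V4 /e/ – V5 /u/: /mtsm/; trying suffixes from longest down, /sm/ is the first permitted one, so coda /mt/ | onset /sm/.
Result: sa.stuv.smez.vemt.smu.
The second /s/ is in the onset of syllable 2 (/stuv/).

2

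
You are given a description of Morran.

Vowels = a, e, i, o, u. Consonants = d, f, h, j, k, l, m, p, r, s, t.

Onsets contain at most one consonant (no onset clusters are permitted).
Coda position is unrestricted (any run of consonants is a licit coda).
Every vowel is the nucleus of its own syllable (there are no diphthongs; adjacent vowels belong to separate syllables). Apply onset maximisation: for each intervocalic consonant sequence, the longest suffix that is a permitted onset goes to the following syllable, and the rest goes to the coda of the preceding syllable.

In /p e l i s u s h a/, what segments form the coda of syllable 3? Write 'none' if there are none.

s

Vowels present: e, i, u, a; each is a nucleus, giving 4 syllables.
Between /e/ (V1) and /i/ (V2): /l/ is a single consonant, so it becomes the next onset.
Between /i/ (V2) and /u/ (V3): /s/ is a single consonant, so it becomes the next onset.
Between /u/ (V3) and /a/ (V4): cluster /sh/ — the longest permitted-onset suffix is /h/; onset = /h/, preceding coda = /s/.
Result: pe.li.sus.ha.
Syllable 3 is /sus/: onset /s/, nucleus /u/, coda /s/.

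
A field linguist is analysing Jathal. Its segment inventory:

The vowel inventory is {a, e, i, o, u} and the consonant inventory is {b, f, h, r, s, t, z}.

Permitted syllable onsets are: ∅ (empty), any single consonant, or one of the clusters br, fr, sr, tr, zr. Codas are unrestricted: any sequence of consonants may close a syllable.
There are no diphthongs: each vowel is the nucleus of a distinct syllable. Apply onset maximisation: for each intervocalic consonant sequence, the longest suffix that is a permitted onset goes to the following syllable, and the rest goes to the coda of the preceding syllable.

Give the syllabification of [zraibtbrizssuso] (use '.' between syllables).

Vowels present: a, i, i, u, o; each is a nucleus, giving 5 syllables.
V1 /a/ – V2 /i/: hiatus — the boundary sits between the two vowels.
V2 /i/ – V3 /i/: /btbr/; trying suffixes from longest down, /br/ is the first permitted one, so coda /bt/ | onset /br/.
V3 /i/ – V4 /u/: cluster /zss/ — the longest permitted-onset suffix is /s/; onset = /s/, preceding coda = /zs/.
V4 /u/ – V5 /o/: /s/ is a single consonant, so it becomes the next onset.

zra.ibt.brizs.su.so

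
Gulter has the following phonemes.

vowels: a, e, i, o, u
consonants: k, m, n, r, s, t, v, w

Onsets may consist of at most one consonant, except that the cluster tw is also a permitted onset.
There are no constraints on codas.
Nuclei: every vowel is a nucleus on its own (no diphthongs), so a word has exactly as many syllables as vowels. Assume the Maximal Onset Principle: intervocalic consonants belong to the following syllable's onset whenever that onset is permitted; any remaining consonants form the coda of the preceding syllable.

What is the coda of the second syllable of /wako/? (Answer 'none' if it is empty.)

none

Nuclei (vowels): a, o → 2 syllables.
/a…o/ gap (V1→V2): /k/ is a single consonant, so it becomes the next onset.
Putting it together: wa.ko.
Syllable 2 is /ko/: onset /k/, nucleus /o/, coda ∅.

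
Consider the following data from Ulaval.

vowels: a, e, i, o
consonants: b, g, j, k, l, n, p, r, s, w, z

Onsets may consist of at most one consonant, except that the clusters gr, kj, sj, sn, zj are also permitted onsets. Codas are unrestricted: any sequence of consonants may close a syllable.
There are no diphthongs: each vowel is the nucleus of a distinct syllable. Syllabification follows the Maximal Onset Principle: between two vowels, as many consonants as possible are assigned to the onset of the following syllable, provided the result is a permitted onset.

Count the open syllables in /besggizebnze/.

2

Vowels present: e, i, e, e; each is a nucleus, giving 4 syllables.
V1 /e/ – V2 /i/: cluster /sgg/ — the longest permitted-onset suffix is /g/; onset = /g/, preceding coda = /sg/.
V2 /i/ – V3 /e/: /z/ → onset of the next syllable (single consonants are always licit onsets).
V3 /e/ – V4 /e/: /bnz/; trying suffixes from longest down, /z/ is the first permitted one, so coda /bn/ | onset /z/.
Syllabification: besg.gi.zebn.ze.
Classifying each syllable: /besg/ (closed), /gi/ (open), /zebn/ (closed), /ze/ (open).
Open syllables: 2.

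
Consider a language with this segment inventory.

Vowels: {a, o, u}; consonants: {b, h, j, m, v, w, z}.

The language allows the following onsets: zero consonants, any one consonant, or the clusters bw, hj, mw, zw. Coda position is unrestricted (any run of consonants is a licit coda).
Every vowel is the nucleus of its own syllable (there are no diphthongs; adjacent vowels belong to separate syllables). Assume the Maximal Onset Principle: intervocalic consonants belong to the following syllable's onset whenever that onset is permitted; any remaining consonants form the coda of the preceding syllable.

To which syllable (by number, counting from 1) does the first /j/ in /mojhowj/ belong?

1

Vowels present: o, o; each is a nucleus, giving 2 syllables.
σ1/σ2 boundary: /jh/; trying suffixes from longest down, /h/ is the first permitted one, so coda /j/ | onset /h/.
Syllabification: moj.howj.
The first /j/ is in the coda of syllable 1 (/moj/).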